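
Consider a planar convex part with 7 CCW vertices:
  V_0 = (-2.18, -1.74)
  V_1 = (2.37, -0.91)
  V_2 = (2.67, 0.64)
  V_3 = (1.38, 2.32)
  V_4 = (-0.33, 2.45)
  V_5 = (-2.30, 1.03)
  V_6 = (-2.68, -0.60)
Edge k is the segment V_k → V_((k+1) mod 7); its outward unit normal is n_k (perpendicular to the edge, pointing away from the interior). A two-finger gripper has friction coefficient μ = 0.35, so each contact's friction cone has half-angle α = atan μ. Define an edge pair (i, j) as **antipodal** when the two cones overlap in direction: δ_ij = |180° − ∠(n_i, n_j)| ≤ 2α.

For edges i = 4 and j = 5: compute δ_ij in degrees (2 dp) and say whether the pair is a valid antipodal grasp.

α = atan 0.35 = 19.29°;  2α = 38.58°
edge 4: e_4 = (-1.97, -1.42);  n_4 = (-0.5847, +0.8112)
edge 5: e_5 = (-0.38, -1.63);  n_5 = (-0.9739, +0.2270)
∠(n_4, n_5) = 41.09°
δ = |180° − 41.09°| = 138.91°
138.91° > 2α = 38.58°  →  invalid

δ = 138.91°, invalid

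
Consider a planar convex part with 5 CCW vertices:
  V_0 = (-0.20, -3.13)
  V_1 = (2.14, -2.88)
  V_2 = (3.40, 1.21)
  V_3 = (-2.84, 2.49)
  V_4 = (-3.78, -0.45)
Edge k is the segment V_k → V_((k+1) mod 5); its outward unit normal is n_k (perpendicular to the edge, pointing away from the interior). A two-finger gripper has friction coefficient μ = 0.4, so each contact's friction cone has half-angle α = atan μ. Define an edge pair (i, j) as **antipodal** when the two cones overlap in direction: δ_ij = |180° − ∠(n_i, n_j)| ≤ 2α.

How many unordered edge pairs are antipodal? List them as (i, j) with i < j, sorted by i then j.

count = 3; pairs: (0,2), (1,3), (2,4)

α = atan 0.4 = 21.80°;  2α = 43.60°
n_0 = (+0.1062, -0.9943)
n_1 = (+0.9557, -0.2944)
n_2 = (+0.2009, +0.9796)
n_3 = (-0.9525, +0.3045)
n_4 = (-0.5993, -0.8005)
  (0,1): δ = 113.22°  ·
  (0,2): δ = 17.69°  ✓
  (0,3): δ = 66.17°  ·
  (0,4): δ = 137.08°  ·
  (1,2): δ = 84.47°  ·
  (1,3): δ = 0.61°  ✓
  (1,4): δ = 70.30°  ·
  (2,3): δ = 96.14°  ·
  (2,4): δ = 25.23°  ✓
  (3,4): δ = 109.09°  ·
antipodal pairs: 3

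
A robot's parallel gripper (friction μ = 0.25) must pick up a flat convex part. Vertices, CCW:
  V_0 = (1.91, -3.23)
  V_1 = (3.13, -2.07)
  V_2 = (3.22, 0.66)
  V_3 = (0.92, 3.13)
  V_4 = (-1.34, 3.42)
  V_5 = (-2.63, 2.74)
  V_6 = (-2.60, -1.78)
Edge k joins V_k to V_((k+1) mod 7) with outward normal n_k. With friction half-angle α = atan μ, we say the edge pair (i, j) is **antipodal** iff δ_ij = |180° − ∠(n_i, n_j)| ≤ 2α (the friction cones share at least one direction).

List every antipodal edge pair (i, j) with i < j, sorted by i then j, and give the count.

count = 3; pairs: (0,4), (1,5), (3,6)

α = atan 0.25 = 14.04°;  2α = 28.07°
n_0 = (+0.6891, -0.7247)
n_1 = (+0.9995, -0.0329)
n_2 = (+0.7318, +0.6815)
n_3 = (+0.1273, +0.9919)
n_4 = (-0.4663, +0.8846)
n_5 = (-1.0000, -0.0066)
n_6 = (-0.3061, -0.9520)
  (0,1): δ = 135.44°  ·
  (0,2): δ = 90.60°  ·
  (0,3): δ = 50.87°  ·
  (0,4): δ = 15.76°  ✓
  (0,5): δ = 46.82°  ·
  (0,6): δ = 118.62°  ·
  (1,2): δ = 135.15°  ·
  (1,3): δ = 95.42°  ·
  (1,4): δ = 60.32°  ·
  (1,5): δ = 2.27°  ✓
  (1,6): δ = 74.07°  ·
  (2,3): δ = 140.27°  ·
  (2,4): δ = 105.16°  ·
  (2,5): δ = 42.58°  ·
  (2,6): δ = 29.22°  ·
  (3,4): δ = 144.89°  ·
  (3,5): δ = 82.31°  ·
  (3,6): δ = 10.51°  ✓
  (4,5): δ = 117.41°  ·
  (4,6): δ = 45.62°  ·
  (5,6): δ = 108.20°  ·
antipodal pairs: 3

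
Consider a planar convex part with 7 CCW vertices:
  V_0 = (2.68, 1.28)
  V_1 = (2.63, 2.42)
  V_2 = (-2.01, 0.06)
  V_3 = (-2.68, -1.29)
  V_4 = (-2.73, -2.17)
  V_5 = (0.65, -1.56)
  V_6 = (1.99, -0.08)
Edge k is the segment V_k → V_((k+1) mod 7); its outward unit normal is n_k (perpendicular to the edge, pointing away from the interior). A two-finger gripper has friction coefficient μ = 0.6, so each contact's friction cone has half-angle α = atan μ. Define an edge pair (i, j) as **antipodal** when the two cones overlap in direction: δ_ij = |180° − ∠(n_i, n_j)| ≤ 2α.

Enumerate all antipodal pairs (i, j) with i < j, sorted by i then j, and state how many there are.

count = 10; pairs: (0,2), (0,3), (1,4), (1,5), (1,6), (2,4), (2,5), (2,6), (3,5), (3,6)

α = atan 0.6 = 30.96°;  2α = 61.93°
n_0 = (+0.9990, +0.0438)
n_1 = (-0.4534, +0.8913)
n_2 = (-0.8958, +0.4446)
n_3 = (-0.9984, +0.0567)
n_4 = (+0.1776, -0.9841)
n_5 = (+0.7413, -0.6712)
n_6 = (+0.8918, -0.4525)
  (0,1): δ = 65.55°  ·
  (0,2): δ = 28.91°  ✓
  (0,3): δ = 5.76°  ✓
  (0,4): δ = 97.72°  ·
  (0,5): δ = 135.33°  ·
  (0,6): δ = 150.59°  ·
  (1,2): δ = 143.35°  ·
  (1,3): δ = 120.21°  ·
  (1,4): δ = 16.73°  ✓
  (1,5): δ = 20.88°  ✓
  (1,6): δ = 36.14°  ✓
  (2,3): δ = 156.86°  ·
  (2,4): δ = 53.37°  ✓
  (2,5): δ = 15.76°  ✓
  (2,6): δ = 0.51°  ✓
  (3,4): δ = 76.52°  ·
  (3,5): δ = 38.91°  ✓
  (3,6): δ = 23.65°  ✓
  (4,5): δ = 142.39°  ·
  (4,6): δ = 127.13°  ·
  (5,6): δ = 164.74°  ·
antipodal pairs: 10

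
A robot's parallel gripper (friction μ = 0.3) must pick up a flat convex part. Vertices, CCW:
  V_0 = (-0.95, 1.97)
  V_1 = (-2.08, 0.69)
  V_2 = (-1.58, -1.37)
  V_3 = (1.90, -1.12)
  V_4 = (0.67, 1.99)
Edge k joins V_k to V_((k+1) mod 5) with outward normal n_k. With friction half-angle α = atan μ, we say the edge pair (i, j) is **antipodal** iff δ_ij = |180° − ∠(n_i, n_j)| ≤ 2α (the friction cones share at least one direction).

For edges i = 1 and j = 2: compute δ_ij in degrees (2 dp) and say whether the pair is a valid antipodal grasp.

α = atan 0.3 = 16.70°;  2α = 33.40°
edge 1: e_1 = (+0.50, -2.06);  n_1 = (-0.9718, -0.2359)
edge 2: e_2 = (+3.48, +0.25);  n_2 = (+0.0717, -0.9974)
∠(n_1, n_2) = 80.47°
δ = |180° − 80.47°| = 99.53°
99.53° > 2α = 33.40°  →  invalid

δ = 99.53°, invalid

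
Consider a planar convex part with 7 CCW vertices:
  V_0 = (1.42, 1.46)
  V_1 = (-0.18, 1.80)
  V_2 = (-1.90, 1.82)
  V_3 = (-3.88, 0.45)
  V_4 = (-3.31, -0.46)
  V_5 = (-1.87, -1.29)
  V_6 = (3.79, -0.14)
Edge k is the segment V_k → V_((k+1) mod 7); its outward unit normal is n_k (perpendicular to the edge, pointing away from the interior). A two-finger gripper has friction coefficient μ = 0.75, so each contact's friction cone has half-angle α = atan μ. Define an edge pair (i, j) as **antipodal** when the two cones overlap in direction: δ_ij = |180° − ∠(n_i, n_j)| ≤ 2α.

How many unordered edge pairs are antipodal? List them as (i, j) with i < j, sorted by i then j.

count = 11; pairs: (0,3), (0,4), (0,5), (1,3), (1,4), (1,5), (2,4), (2,5), (3,6), (4,6), (5,6)

α = atan 0.75 = 36.87°;  2α = 73.74°
n_0 = (+0.2079, +0.9782)
n_1 = (+0.0116, +0.9999)
n_2 = (-0.5690, +0.8223)
n_3 = (-0.8475, -0.5308)
n_4 = (-0.4994, -0.8664)
n_5 = (+0.1991, -0.9800)
n_6 = (+0.5595, +0.8288)
  (0,1): δ = 168.67°  ·
  (0,2): δ = 133.32°  ·
  (0,3): δ = 45.94°  ✓
  (0,4): δ = 17.96°  ✓
  (0,5): δ = 23.48°  ✓
  (0,6): δ = 157.97°  ·
  (1,2): δ = 144.65°  ·
  (1,3): δ = 57.27°  ✓
  (1,4): δ = 29.29°  ✓
  (1,5): δ = 12.15°  ✓
  (1,6): δ = 146.64°  ·
  (2,3): δ = 92.62°  ·
  (2,4): δ = 64.64°  ✓
  (2,5): δ = 23.20°  ✓
  (2,6): δ = 111.30°  ·
  (3,4): δ = 152.02°  ·
  (3,5): δ = 110.58°  ·
  (3,6): δ = 23.91°  ✓
  (4,5): δ = 138.56°  ·
  (4,6): δ = 4.06°  ✓
  (5,6): δ = 45.51°  ✓
antipodal pairs: 11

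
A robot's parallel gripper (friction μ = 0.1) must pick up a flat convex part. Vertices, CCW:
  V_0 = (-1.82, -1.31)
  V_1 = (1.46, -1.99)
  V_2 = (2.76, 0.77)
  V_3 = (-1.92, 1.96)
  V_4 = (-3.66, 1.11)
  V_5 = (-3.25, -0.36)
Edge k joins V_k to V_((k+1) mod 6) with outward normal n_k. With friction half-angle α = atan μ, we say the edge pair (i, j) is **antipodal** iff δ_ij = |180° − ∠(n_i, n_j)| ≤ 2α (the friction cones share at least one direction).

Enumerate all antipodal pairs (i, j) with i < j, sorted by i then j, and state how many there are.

α = atan 0.1 = 5.71°;  2α = 11.42°
n_0 = (-0.2030, -0.9792)
n_1 = (+0.9047, -0.4261)
n_2 = (+0.2464, +0.9692)
n_3 = (-0.4389, +0.8985)
n_4 = (-0.9632, -0.2687)
n_5 = (-0.5534, -0.8329)
  (0,1): δ = 103.51°  ·
  (0,2): δ = 2.55°  ✓
  (0,3): δ = 37.75°  ·
  (0,4): δ = 117.30°  ·
  (0,5): δ = 158.11°  ·
  (1,2): δ = 79.05°  ·
  (1,3): δ = 38.74°  ·
  (1,4): δ = 40.81°  ·
  (1,5): δ = 81.62°  ·
  (2,3): δ = 139.70°  ·
  (2,4): δ = 60.15°  ·
  (2,5): δ = 19.33°  ·
  (3,4): δ = 100.45°  ·
  (3,5): δ = 59.63°  ·
  (4,5): δ = 139.18°  ·
antipodal pairs: 1

count = 1; pairs: (0,2)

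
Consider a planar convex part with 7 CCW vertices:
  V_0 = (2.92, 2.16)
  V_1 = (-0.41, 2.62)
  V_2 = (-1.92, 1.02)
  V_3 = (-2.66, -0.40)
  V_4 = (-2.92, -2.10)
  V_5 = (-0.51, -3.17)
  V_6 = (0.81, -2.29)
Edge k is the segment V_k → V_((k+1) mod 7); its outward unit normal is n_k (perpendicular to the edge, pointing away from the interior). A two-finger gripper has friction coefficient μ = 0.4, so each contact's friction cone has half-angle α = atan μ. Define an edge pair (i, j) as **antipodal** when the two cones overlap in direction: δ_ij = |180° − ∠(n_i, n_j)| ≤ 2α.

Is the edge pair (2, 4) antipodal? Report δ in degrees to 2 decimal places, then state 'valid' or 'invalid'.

δ = 86.42°, invalid

α = atan 0.4 = 21.80°;  2α = 43.60°
edge 2: e_2 = (-0.74, -1.42);  n_2 = (-0.8868, +0.4621)
edge 4: e_4 = (+2.41, -1.07);  n_4 = (-0.4058, -0.9140)
∠(n_2, n_4) = 93.58°
δ = |180° − 93.58°| = 86.42°
86.42° > 2α = 43.60°  →  invalid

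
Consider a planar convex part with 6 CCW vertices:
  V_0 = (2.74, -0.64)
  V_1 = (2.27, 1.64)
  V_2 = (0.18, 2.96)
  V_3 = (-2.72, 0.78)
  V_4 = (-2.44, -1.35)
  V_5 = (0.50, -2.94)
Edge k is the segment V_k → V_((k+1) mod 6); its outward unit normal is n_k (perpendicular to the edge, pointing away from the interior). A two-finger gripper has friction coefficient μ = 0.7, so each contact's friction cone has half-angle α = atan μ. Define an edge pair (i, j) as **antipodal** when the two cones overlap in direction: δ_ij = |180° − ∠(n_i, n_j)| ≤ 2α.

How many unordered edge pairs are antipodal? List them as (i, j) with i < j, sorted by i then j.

α = atan 0.7 = 34.99°;  2α = 69.98°
n_0 = (+0.9794, +0.2019)
n_1 = (+0.5340, +0.8455)
n_2 = (-0.6009, +0.7993)
n_3 = (-0.9915, -0.1303)
n_4 = (-0.4757, -0.8796)
n_5 = (+0.7164, -0.6977)
  (0,1): δ = 133.92°  ·
  (0,2): δ = 64.71°  ✓
  (0,3): δ = 4.16°  ✓
  (0,4): δ = 49.95°  ✓
  (0,5): δ = 124.11°  ·
  (1,2): δ = 110.79°  ·
  (1,3): δ = 50.24°  ✓
  (1,4): δ = 3.87°  ✓
  (1,5): δ = 78.03°  ·
  (2,3): δ = 119.44°  ·
  (2,4): δ = 65.34°  ✓
  (2,5): δ = 8.82°  ✓
  (3,4): δ = 125.89°  ·
  (3,5): δ = 51.73°  ✓
  (4,5): δ = 105.84°  ·
antipodal pairs: 8

count = 8; pairs: (0,2), (0,3), (0,4), (1,3), (1,4), (2,4), (2,5), (3,5)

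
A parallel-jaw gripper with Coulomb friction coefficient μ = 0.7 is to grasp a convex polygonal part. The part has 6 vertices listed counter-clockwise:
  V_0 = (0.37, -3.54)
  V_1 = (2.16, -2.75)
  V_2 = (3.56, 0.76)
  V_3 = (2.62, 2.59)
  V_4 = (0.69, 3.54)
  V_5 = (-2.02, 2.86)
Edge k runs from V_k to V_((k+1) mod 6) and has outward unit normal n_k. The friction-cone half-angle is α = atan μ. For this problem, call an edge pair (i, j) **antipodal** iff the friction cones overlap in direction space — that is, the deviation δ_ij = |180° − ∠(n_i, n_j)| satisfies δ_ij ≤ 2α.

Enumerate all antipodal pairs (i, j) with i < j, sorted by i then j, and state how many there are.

count = 6; pairs: (0,3), (0,4), (1,4), (1,5), (2,5), (3,5)

α = atan 0.7 = 34.99°;  2α = 69.98°
n_0 = (+0.4038, -0.9149)
n_1 = (+0.9288, -0.3705)
n_2 = (+0.8895, +0.4569)
n_3 = (+0.4416, +0.8972)
n_4 = (-0.2434, +0.9699)
n_5 = (-0.9368, -0.3498)
  (0,1): δ = 135.56°  ·
  (0,2): δ = 86.63°  ·
  (0,3): δ = 50.02°  ✓
  (0,4): δ = 9.73°  ✓
  (0,5): δ = 86.66°  ·
  (1,2): δ = 131.07°  ·
  (1,3): δ = 94.46°  ·
  (1,4): δ = 54.17°  ✓
  (1,5): δ = 42.22°  ✓
  (2,3): δ = 143.40°  ·
  (2,4): δ = 103.10°  ·
  (2,5): δ = 6.71°  ✓
  (3,4): δ = 139.71°  ·
  (3,5): δ = 43.31°  ✓
  (4,5): δ = 83.61°  ·
antipodal pairs: 6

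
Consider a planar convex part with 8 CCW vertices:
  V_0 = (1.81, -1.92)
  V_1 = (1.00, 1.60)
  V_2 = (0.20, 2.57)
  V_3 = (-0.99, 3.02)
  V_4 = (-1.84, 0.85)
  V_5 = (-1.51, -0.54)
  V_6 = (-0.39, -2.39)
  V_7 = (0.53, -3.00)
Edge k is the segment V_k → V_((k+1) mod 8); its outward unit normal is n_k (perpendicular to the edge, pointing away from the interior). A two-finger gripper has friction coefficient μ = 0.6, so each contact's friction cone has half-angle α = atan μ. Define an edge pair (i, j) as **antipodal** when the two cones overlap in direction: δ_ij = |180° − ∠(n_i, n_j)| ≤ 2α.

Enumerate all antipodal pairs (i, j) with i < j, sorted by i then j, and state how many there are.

α = atan 0.6 = 30.96°;  2α = 61.93°
n_0 = (+0.9745, +0.2243)
n_1 = (+0.7715, +0.6363)
n_2 = (+0.3537, +0.9354)
n_3 = (-0.9311, +0.3647)
n_4 = (-0.9730, -0.2310)
n_5 = (-0.8554, -0.5179)
n_6 = (-0.5526, -0.8334)
n_7 = (+0.6449, -0.7643)
  (0,1): δ = 153.45°  ·
  (0,2): δ = 123.67°  ·
  (0,3): δ = 34.35°  ✓
  (0,4): δ = 0.40°  ✓
  (0,5): δ = 18.23°  ✓
  (0,6): δ = 43.49°  ✓
  (0,7): δ = 117.20°  ·
  (1,2): δ = 150.23°  ·
  (1,3): δ = 60.90°  ✓
  (1,4): δ = 26.16°  ✓
  (1,5): δ = 8.32°  ✓
  (1,6): δ = 16.94°  ✓
  (1,7): δ = 90.64°  ·
  (2,3): δ = 90.68°  ·
  (2,4): δ = 55.93°  ✓
  (2,5): δ = 38.09°  ✓
  (2,6): δ = 12.83°  ✓
  (2,7): δ = 60.87°  ✓
  (3,4): δ = 145.25°  ·
  (3,5): δ = 127.42°  ·
  (3,6): δ = 102.16°  ·
  (3,7): δ = 28.45°  ✓
  (4,5): δ = 162.16°  ·
  (4,6): δ = 136.90°  ·
  (4,7): δ = 63.20°  ·
  (5,6): δ = 154.74°  ·
  (5,7): δ = 81.03°  ·
  (6,7): δ = 106.30°  ·
antipodal pairs: 13

count = 13; pairs: (0,3), (0,4), (0,5), (0,6), (1,3), (1,4), (1,5), (1,6), (2,4), (2,5), (2,6), (2,7), (3,7)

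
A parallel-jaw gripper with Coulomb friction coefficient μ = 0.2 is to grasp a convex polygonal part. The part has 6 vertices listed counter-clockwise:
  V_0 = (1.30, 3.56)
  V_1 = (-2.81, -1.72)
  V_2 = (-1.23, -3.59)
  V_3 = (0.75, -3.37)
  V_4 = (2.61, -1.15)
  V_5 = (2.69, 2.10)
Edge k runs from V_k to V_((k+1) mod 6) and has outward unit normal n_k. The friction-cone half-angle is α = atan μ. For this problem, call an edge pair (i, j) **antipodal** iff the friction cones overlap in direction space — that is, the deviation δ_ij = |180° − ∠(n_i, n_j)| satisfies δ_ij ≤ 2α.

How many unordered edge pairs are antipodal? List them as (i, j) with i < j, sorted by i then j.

α = atan 0.2 = 11.31°;  2α = 22.62°
n_0 = (-0.7891, +0.6143)
n_1 = (-0.7639, -0.6454)
n_2 = (+0.1104, -0.9939)
n_3 = (+0.7665, -0.6422)
n_4 = (+0.9997, -0.0246)
n_5 = (+0.7243, +0.6895)
  (0,1): δ = 101.91°  ·
  (0,2): δ = 45.76°  ·
  (0,3): δ = 2.06°  ✓
  (0,4): δ = 36.49°  ·
  (0,5): δ = 81.49°  ·
  (1,2): δ = 123.85°  ·
  (1,3): δ = 80.15°  ·
  (1,4): δ = 41.61°  ·
  (1,5): δ = 3.40°  ✓
  (2,3): δ = 136.30°  ·
  (2,4): δ = 97.75°  ·
  (2,5): δ = 52.75°  ·
  (3,4): δ = 141.45°  ·
  (3,5): δ = 96.45°  ·
  (4,5): δ = 135.00°  ·
antipodal pairs: 2

count = 2; pairs: (0,3), (1,5)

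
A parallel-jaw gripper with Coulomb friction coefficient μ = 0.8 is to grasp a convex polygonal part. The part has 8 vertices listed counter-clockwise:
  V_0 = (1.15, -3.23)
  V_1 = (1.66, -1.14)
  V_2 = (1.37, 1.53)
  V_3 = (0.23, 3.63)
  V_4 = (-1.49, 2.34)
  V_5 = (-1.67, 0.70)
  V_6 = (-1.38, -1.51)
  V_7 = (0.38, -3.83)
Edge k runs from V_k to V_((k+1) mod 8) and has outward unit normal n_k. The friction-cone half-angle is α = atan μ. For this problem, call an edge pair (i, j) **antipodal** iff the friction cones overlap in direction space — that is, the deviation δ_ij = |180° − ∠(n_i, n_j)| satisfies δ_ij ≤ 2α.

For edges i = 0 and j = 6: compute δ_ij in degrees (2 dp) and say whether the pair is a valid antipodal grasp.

δ = 50.90°, valid

α = atan 0.8 = 38.66°;  2α = 77.32°
edge 0: e_0 = (+0.51, +2.09);  n_0 = (+0.9715, -0.2371)
edge 6: e_6 = (+1.76, -2.32);  n_6 = (-0.7967, -0.6044)
∠(n_0, n_6) = 129.10°
δ = |180° − 129.10°| = 50.90°
50.90° ≤ 2α = 77.32°  →  valid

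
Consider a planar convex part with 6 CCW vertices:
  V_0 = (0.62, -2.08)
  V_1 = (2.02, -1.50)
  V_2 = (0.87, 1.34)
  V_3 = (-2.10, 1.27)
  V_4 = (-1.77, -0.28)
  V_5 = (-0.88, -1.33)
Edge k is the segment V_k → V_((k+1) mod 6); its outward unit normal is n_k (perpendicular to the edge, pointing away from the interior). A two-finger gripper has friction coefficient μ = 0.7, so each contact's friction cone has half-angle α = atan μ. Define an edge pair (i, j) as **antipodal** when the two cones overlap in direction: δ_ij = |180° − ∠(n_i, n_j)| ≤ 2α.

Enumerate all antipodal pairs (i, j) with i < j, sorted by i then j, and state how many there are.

count = 6; pairs: (0,2), (1,3), (1,4), (1,5), (2,4), (2,5)

α = atan 0.7 = 34.99°;  2α = 69.98°
n_0 = (+0.3827, -0.9239)
n_1 = (+0.9269, +0.3753)
n_2 = (-0.0236, +0.9997)
n_3 = (-0.9781, -0.2082)
n_4 = (-0.7628, -0.6466)
n_5 = (-0.4472, -0.8944)
  (0,1): δ = 90.46°  ·
  (0,2): δ = 21.15°  ✓
  (0,3): δ = 79.52°  ·
  (0,4): δ = 107.78°  ·
  (0,5): δ = 130.93°  ·
  (1,2): δ = 110.69°  ·
  (1,3): δ = 10.03°  ✓
  (1,4): δ = 18.24°  ✓
  (1,5): δ = 41.39°  ✓
  (2,3): δ = 79.33°  ·
  (2,4): δ = 51.06°  ✓
  (2,5): δ = 27.92°  ✓
  (3,4): δ = 151.73°  ·
  (3,5): δ = 128.58°  ·
  (4,5): δ = 156.85°  ·
antipodal pairs: 6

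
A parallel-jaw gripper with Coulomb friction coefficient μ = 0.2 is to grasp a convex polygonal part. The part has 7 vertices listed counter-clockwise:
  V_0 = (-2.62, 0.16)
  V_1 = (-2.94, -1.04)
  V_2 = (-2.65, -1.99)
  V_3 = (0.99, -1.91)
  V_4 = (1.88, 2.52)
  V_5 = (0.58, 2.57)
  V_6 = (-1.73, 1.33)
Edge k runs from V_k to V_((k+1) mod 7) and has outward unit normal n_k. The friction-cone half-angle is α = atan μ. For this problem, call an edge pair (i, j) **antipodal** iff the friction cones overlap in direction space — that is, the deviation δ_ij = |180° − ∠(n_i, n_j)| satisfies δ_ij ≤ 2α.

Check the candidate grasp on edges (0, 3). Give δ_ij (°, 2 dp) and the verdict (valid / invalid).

α = atan 0.2 = 11.31°;  2α = 22.62°
edge 0: e_0 = (-0.32, -1.20);  n_0 = (-0.9662, +0.2577)
edge 3: e_3 = (+0.89, +4.43);  n_3 = (+0.9804, -0.1970)
∠(n_0, n_3) = 176.43°
δ = |180° − 176.43°| = 3.57°
3.57° ≤ 2α = 22.62°  →  valid

δ = 3.57°, valid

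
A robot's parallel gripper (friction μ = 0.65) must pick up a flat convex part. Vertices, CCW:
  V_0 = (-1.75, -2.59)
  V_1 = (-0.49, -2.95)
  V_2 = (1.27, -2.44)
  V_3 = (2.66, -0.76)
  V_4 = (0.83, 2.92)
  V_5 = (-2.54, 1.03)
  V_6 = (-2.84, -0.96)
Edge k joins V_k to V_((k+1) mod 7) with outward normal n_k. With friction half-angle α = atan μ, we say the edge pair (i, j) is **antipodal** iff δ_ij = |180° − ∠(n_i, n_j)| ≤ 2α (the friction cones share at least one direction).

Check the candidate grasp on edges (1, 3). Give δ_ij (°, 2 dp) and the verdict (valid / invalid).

α = atan 0.65 = 33.02°;  2α = 66.05°
edge 1: e_1 = (+1.76, +0.51);  n_1 = (+0.2783, -0.9605)
edge 3: e_3 = (-1.83, +3.68);  n_3 = (+0.8954, +0.4453)
∠(n_1, n_3) = 100.28°
δ = |180° − 100.28°| = 79.72°
79.72° > 2α = 66.05°  →  invalid

δ = 79.72°, invalid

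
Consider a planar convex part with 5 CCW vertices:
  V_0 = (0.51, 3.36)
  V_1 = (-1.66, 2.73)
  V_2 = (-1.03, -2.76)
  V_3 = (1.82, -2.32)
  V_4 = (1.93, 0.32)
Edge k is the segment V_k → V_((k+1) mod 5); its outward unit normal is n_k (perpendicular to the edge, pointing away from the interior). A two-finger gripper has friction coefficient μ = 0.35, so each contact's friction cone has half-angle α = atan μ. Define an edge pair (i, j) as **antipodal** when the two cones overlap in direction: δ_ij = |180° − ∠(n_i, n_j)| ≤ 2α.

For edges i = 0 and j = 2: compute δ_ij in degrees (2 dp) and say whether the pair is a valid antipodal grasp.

α = atan 0.35 = 19.29°;  2α = 38.58°
edge 0: e_0 = (-2.17, -0.63);  n_0 = (-0.2788, +0.9603)
edge 2: e_2 = (+2.85, +0.44);  n_2 = (+0.1526, -0.9883)
∠(n_0, n_2) = 172.59°
δ = |180° − 172.59°| = 7.41°
7.41° ≤ 2α = 38.58°  →  valid

δ = 7.41°, valid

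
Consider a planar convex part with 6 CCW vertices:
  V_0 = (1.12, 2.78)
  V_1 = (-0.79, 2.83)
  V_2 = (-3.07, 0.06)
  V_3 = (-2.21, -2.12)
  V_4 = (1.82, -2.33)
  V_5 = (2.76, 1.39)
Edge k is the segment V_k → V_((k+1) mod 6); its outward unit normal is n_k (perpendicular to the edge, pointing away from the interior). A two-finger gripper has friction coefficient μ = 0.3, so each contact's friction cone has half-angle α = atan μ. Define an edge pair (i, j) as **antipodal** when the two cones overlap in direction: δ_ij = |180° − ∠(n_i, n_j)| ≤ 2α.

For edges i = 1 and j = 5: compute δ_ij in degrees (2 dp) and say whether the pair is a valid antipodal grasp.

α = atan 0.3 = 16.70°;  2α = 33.40°
edge 1: e_1 = (-2.28, -2.77);  n_1 = (-0.7721, +0.6355)
edge 5: e_5 = (-1.64, +1.39);  n_5 = (+0.6466, +0.7629)
∠(n_1, n_5) = 90.83°
δ = |180° − 90.83°| = 89.17°
89.17° > 2α = 33.40°  →  invalid

δ = 89.17°, invalid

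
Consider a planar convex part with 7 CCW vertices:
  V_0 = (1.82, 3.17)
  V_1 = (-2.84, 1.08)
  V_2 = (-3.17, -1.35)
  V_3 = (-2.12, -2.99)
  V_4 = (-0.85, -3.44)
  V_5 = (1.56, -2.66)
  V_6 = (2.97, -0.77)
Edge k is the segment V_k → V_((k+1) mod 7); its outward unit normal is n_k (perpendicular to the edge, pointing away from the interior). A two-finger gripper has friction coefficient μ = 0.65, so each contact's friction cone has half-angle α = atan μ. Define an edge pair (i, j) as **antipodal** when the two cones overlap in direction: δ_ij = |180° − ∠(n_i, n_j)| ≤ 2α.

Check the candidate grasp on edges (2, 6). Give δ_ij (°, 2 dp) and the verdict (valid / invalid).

α = atan 0.65 = 33.02°;  2α = 66.05°
edge 2: e_2 = (+1.05, -1.64);  n_2 = (-0.8422, -0.5392)
edge 6: e_6 = (-1.15, +3.94);  n_6 = (+0.9599, +0.2802)
∠(n_2, n_6) = 163.64°
δ = |180° − 163.64°| = 16.36°
16.36° ≤ 2α = 66.05°  →  valid

δ = 16.36°, valid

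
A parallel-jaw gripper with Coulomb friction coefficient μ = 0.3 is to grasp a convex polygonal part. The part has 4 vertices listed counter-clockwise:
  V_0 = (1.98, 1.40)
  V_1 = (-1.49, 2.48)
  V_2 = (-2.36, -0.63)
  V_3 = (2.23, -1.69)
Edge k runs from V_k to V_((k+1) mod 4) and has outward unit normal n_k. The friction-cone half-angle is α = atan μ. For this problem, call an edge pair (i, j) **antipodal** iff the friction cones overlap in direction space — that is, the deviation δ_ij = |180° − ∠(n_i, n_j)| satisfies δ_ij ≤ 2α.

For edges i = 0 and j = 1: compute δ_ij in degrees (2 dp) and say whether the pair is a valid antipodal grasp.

δ = 88.34°, invalid

α = atan 0.3 = 16.70°;  2α = 33.40°
edge 0: e_0 = (-3.47, +1.08);  n_0 = (+0.2972, +0.9548)
edge 1: e_1 = (-0.87, -3.11);  n_1 = (-0.9630, +0.2694)
∠(n_0, n_1) = 91.66°
δ = |180° − 91.66°| = 88.34°
88.34° > 2α = 33.40°  →  invalid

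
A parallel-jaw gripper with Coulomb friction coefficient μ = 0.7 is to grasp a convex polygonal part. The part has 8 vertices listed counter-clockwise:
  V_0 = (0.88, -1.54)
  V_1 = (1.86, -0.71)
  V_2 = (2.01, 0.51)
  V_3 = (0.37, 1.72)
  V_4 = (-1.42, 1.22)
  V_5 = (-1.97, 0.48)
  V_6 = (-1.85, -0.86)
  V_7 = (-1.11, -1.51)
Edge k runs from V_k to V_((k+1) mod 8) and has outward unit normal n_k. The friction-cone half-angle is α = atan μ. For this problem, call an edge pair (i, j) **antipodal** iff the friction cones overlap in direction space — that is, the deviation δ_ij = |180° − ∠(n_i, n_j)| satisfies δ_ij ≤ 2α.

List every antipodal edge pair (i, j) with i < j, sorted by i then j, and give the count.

α = atan 0.7 = 34.99°;  2α = 69.98°
n_0 = (+0.6463, -0.7631)
n_1 = (+0.9925, -0.1220)
n_2 = (+0.5937, +0.8047)
n_3 = (-0.2690, +0.9631)
n_4 = (-0.8026, +0.5965)
n_5 = (-0.9960, -0.0892)
n_6 = (-0.6599, -0.7513)
n_7 = (-0.0151, -0.9999)
  (0,1): δ = 137.27°  ·
  (0,2): δ = 76.68°  ·
  (0,3): δ = 24.66°  ✓
  (0,4): δ = 13.12°  ✓
  (0,5): δ = 54.85°  ✓
  (0,6): δ = 98.44°  ·
  (0,7): δ = 138.87°  ·
  (1,2): δ = 119.41°  ·
  (1,3): δ = 67.38°  ✓
  (1,4): δ = 29.61°  ✓
  (1,5): δ = 12.13°  ✓
  (1,6): δ = 55.71°  ✓
  (1,7): δ = 96.15°  ·
  (2,3): δ = 127.97°  ·
  (2,4): δ = 90.20°  ·
  (2,5): δ = 48.46°  ✓
  (2,6): δ = 4.88°  ✓
  (2,7): δ = 35.56°  ✓
  (3,4): δ = 142.23°  ·
  (3,5): δ = 100.49°  ·
  (3,6): δ = 56.90°  ✓
  (3,7): δ = 16.47°  ✓
  (4,5): δ = 138.26°  ·
  (4,6): δ = 94.67°  ·
  (4,7): δ = 54.24°  ✓
  (5,6): δ = 136.41°  ·
  (5,7): δ = 95.98°  ·
  (6,7): δ = 139.57°  ·
antipodal pairs: 13

count = 13; pairs: (0,3), (0,4), (0,5), (1,3), (1,4), (1,5), (1,6), (2,5), (2,6), (2,7), (3,6), (3,7), (4,7)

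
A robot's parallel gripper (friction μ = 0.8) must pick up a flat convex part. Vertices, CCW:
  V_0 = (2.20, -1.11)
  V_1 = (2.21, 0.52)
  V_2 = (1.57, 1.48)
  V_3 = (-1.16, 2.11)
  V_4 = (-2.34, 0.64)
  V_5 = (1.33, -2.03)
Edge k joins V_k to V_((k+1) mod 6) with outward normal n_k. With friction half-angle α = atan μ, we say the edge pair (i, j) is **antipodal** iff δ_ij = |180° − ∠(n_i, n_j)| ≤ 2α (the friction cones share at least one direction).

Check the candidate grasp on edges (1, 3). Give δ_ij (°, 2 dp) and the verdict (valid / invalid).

δ = 72.44°, valid

α = atan 0.8 = 38.66°;  2α = 77.32°
edge 1: e_1 = (-0.64, +0.96);  n_1 = (+0.8321, +0.5547)
edge 3: e_3 = (-1.18, -1.47);  n_3 = (-0.7798, +0.6260)
∠(n_1, n_3) = 107.56°
δ = |180° − 107.56°| = 72.44°
72.44° ≤ 2α = 77.32°  →  valid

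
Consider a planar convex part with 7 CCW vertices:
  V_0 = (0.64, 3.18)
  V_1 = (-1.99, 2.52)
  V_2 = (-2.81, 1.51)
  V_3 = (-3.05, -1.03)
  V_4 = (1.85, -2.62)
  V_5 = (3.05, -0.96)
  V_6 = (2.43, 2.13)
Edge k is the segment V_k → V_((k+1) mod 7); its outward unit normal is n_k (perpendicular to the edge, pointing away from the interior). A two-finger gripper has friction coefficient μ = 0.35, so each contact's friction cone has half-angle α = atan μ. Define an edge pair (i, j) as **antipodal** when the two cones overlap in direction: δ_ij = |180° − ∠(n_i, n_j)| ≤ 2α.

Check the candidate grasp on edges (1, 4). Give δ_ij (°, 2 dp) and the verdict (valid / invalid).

δ = 3.21°, valid

α = atan 0.35 = 19.29°;  2α = 38.58°
edge 1: e_1 = (-0.82, -1.01);  n_1 = (-0.7763, +0.6303)
edge 4: e_4 = (+1.20, +1.66);  n_4 = (+0.8104, -0.5858)
∠(n_1, n_4) = 176.79°
δ = |180° − 176.79°| = 3.21°
3.21° ≤ 2α = 38.58°  →  valid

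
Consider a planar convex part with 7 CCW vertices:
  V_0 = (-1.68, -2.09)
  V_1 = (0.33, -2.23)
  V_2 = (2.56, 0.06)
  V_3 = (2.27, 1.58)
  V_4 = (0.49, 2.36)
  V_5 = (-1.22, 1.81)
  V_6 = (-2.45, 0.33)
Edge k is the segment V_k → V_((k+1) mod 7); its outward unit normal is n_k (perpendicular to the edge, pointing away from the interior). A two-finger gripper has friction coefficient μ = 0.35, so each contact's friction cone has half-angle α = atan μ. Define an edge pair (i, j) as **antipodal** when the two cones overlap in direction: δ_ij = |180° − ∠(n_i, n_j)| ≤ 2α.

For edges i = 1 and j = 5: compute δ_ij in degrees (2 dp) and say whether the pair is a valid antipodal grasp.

δ = 4.51°, valid

α = atan 0.35 = 19.29°;  2α = 38.58°
edge 1: e_1 = (+2.23, +2.29);  n_1 = (+0.7164, -0.6977)
edge 5: e_5 = (-1.23, -1.48);  n_5 = (-0.7691, +0.6392)
∠(n_1, n_5) = 175.49°
δ = |180° − 175.49°| = 4.51°
4.51° ≤ 2α = 38.58°  →  valid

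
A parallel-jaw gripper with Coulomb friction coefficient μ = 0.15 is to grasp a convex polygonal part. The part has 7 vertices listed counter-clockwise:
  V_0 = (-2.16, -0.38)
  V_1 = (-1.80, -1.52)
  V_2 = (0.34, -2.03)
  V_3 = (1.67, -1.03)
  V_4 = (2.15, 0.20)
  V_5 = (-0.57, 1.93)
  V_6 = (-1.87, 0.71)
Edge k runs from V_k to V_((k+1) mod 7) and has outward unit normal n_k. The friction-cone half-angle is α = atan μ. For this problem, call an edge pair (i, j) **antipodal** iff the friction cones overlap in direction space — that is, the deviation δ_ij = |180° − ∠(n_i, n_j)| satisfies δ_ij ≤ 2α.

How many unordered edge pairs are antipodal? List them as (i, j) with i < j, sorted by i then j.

α = atan 0.15 = 8.53°;  2α = 17.06°
n_0 = (-0.9536, -0.3011)
n_1 = (-0.2318, -0.9728)
n_2 = (+0.6010, -0.7993)
n_3 = (+0.9316, -0.3635)
n_4 = (+0.5367, +0.8438)
n_5 = (-0.6843, +0.7292)
n_6 = (-0.9664, +0.2571)
  (0,1): δ = 120.93°  ·
  (0,2): δ = 70.59°  ·
  (0,3): δ = 38.84°  ·
  (0,4): δ = 40.02°  ·
  (0,5): δ = 115.66°  ·
  (0,6): δ = 147.58°  ·
  (1,2): δ = 129.66°  ·
  (1,3): δ = 97.91°  ·
  (1,4): δ = 19.05°  ·
  (1,5): δ = 56.59°  ·
  (1,6): δ = 88.51°  ·
  (2,3): δ = 148.26°  ·
  (2,4): δ = 69.40°  ·
  (2,5): δ = 6.24°  ✓
  (2,6): δ = 38.16°  ·
  (3,4): δ = 101.14°  ·
  (3,5): δ = 25.50°  ·
  (3,6): δ = 6.42°  ✓
  (4,5): δ = 104.36°  ·
  (4,6): δ = 72.44°  ·
  (5,6): δ = 148.08°  ·
antipodal pairs: 2

count = 2; pairs: (2,5), (3,6)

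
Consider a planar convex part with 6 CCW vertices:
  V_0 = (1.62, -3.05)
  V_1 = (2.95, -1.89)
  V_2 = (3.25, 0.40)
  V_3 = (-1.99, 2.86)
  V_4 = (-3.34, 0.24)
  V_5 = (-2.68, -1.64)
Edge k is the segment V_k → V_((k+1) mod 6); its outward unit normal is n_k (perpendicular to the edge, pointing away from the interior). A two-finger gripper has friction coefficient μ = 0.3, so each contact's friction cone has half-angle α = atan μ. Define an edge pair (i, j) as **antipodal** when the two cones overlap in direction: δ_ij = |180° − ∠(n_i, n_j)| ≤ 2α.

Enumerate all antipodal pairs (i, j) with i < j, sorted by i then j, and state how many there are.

α = atan 0.3 = 16.70°;  2α = 33.40°
n_0 = (+0.6573, -0.7536)
n_1 = (+0.9915, -0.1299)
n_2 = (+0.4250, +0.9052)
n_3 = (-0.8889, +0.4580)
n_4 = (-0.9435, -0.3312)
n_5 = (-0.3116, -0.9502)
  (0,1): δ = 138.56°  ·
  (0,2): δ = 66.24°  ·
  (0,3): δ = 21.65°  ✓
  (0,4): δ = 68.25°  ·
  (0,5): δ = 120.75°  ·
  (1,2): δ = 107.68°  ·
  (1,3): δ = 19.80°  ✓
  (1,4): δ = 26.81°  ✓
  (1,5): δ = 79.31°  ·
  (2,3): δ = 92.11°  ·
  (2,4): δ = 45.51°  ·
  (2,5): δ = 6.99°  ✓
  (3,4): δ = 133.40°  ·
  (3,5): δ = 80.89°  ·
  (4,5): δ = 127.50°  ·
antipodal pairs: 4

count = 4; pairs: (0,3), (1,3), (1,4), (2,5)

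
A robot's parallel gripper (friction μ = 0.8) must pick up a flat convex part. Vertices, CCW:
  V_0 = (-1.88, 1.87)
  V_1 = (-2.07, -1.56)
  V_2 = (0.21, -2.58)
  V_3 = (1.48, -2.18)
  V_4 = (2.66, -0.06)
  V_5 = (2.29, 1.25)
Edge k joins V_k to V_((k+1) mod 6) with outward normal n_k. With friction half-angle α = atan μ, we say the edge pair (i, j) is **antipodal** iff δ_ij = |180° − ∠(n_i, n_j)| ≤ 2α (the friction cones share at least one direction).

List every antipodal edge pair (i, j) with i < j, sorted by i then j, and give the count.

count = 7; pairs: (0,2), (0,3), (0,4), (1,4), (1,5), (2,5), (3,5)

α = atan 0.8 = 38.66°;  2α = 77.32°
n_0 = (-0.9985, +0.0553)
n_1 = (-0.4084, -0.9128)
n_2 = (+0.3004, -0.9538)
n_3 = (+0.8738, -0.4863)
n_4 = (+0.9624, +0.2718)
n_5 = (+0.1471, +0.9891)
  (0,1): δ = 110.93°  ·
  (0,2): δ = 69.35°  ✓
  (0,3): δ = 25.93°  ✓
  (0,4): δ = 18.94°  ✓
  (0,5): δ = 84.71°  ·
  (1,2): δ = 138.42°  ·
  (1,3): δ = 95.00°  ·
  (1,4): δ = 50.13°  ✓
  (1,5): δ = 15.65°  ✓
  (2,3): δ = 136.58°  ·
  (2,4): δ = 91.71°  ·
  (2,5): δ = 25.94°  ✓
  (3,4): δ = 135.13°  ·
  (3,5): δ = 69.36°  ✓
  (4,5): δ = 114.23°  ·
antipodal pairs: 7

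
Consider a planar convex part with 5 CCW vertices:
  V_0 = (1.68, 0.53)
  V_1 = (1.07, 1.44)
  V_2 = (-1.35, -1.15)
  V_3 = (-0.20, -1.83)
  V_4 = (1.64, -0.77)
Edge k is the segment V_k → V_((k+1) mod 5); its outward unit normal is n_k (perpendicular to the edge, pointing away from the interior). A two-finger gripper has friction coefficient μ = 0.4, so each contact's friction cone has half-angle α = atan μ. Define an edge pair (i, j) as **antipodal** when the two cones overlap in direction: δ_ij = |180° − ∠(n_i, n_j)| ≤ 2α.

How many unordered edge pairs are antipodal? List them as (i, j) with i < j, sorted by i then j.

α = atan 0.4 = 21.80°;  2α = 43.60°
n_0 = (+0.8306, +0.5568)
n_1 = (-0.7307, +0.6827)
n_2 = (-0.5090, -0.8608)
n_3 = (+0.4992, -0.8665)
n_4 = (+0.9995, -0.0308)
  (0,1): δ = 76.89°  ·
  (0,2): δ = 25.57°  ✓
  (0,3): δ = 86.11°  ·
  (0,4): δ = 144.40°  ·
  (1,2): δ = 77.54°  ·
  (1,3): δ = 17.00°  ✓
  (1,4): δ = 41.29°  ✓
  (2,3): δ = 119.46°  ·
  (2,4): δ = 61.17°  ·
  (3,4): δ = 121.71°  ·
antipodal pairs: 3

count = 3; pairs: (0,2), (1,3), (1,4)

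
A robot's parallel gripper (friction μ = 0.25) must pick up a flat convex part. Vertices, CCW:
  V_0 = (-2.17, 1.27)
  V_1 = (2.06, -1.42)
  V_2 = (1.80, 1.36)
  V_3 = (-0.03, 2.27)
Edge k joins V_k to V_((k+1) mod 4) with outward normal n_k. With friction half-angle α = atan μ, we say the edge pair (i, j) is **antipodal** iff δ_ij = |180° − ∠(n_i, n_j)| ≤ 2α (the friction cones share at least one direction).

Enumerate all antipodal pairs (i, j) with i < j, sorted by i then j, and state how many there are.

α = atan 0.25 = 14.04°;  2α = 28.07°
n_0 = (-0.5366, -0.8438)
n_1 = (+0.9957, +0.0931)
n_2 = (+0.4453, +0.8954)
n_3 = (-0.4233, +0.9060)
  (0,1): δ = 52.20°  ·
  (0,2): δ = 6.01°  ✓
  (0,3): δ = 57.50°  ·
  (1,2): δ = 121.78°  ·
  (1,3): δ = 70.30°  ·
  (2,3): δ = 128.51°  ·
antipodal pairs: 1

count = 1; pairs: (0,2)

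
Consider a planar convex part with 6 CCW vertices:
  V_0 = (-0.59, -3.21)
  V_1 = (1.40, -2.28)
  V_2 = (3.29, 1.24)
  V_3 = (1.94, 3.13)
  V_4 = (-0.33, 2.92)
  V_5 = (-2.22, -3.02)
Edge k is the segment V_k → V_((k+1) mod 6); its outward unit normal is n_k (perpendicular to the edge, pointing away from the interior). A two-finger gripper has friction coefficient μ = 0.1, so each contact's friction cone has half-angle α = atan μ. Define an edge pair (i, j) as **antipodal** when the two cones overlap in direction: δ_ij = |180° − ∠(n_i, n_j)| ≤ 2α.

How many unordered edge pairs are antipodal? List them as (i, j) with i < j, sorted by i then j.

α = atan 0.1 = 5.71°;  2α = 11.42°
n_0 = (+0.4234, -0.9060)
n_1 = (+0.8810, -0.4731)
n_2 = (+0.8137, +0.5812)
n_3 = (-0.0921, +0.9957)
n_4 = (-0.9529, +0.3032)
n_5 = (-0.1158, -0.9933)
  (0,1): δ = 143.28°  ·
  (0,2): δ = 79.51°  ·
  (0,3): δ = 19.76°  ·
  (0,4): δ = 47.30°  ·
  (0,5): δ = 148.30°  ·
  (1,2): δ = 116.23°  ·
  (1,3): δ = 56.48°  ·
  (1,4): δ = 10.58°  ✓
  (1,5): δ = 111.58°  ·
  (2,3): δ = 120.25°  ·
  (2,4): δ = 53.19°  ·
  (2,5): δ = 47.81°  ·
  (3,4): δ = 112.94°  ·
  (3,5): δ = 11.93°  ·
  (4,5): δ = 79.00°  ·
antipodal pairs: 1

count = 1; pairs: (1,4)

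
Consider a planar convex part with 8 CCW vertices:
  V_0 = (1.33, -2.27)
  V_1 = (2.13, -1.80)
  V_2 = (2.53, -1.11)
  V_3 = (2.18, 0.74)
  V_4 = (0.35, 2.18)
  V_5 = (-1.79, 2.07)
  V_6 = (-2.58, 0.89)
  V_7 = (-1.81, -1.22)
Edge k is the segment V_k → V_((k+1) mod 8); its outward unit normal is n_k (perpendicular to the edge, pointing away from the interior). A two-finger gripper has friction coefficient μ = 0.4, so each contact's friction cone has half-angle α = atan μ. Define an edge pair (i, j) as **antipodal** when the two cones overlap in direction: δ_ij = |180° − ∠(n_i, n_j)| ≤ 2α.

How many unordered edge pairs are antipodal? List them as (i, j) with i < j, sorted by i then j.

α = atan 0.4 = 21.80°;  2α = 43.60°
n_0 = (+0.5065, -0.8622)
n_1 = (+0.8651, -0.5015)
n_2 = (+0.9826, +0.1859)
n_3 = (+0.6184, +0.7859)
n_4 = (-0.0513, +0.9987)
n_5 = (-0.8310, +0.5563)
n_6 = (-0.9394, -0.3428)
n_7 = (-0.3171, -0.9484)
  (0,1): δ = 150.54°  ·
  (0,2): δ = 109.72°  ·
  (0,3): δ = 68.63°  ·
  (0,4): δ = 27.49°  ✓
  (0,5): δ = 25.76°  ✓
  (0,6): δ = 79.61°  ·
  (0,7): δ = 131.08°  ·
  (1,2): δ = 139.19°  ·
  (1,3): δ = 98.10°  ·
  (1,4): δ = 56.96°  ·
  (1,5): δ = 3.70°  ✓
  (1,6): δ = 50.15°  ·
  (1,7): δ = 101.61°  ·
  (2,3): δ = 138.91°  ·
  (2,4): δ = 97.77°  ·
  (2,5): δ = 44.52°  ·
  (2,6): δ = 9.34°  ✓
  (2,7): δ = 60.80°  ·
  (3,4): δ = 138.86°  ·
  (3,5): δ = 85.60°  ·
  (3,6): δ = 31.75°  ✓
  (3,7): δ = 19.71°  ✓
  (4,5): δ = 126.74°  ·
  (4,6): δ = 72.89°  ·
  (4,7): δ = 21.43°  ✓
  (5,6): δ = 126.15°  ·
  (5,7): δ = 74.69°  ·
  (6,7): δ = 128.54°  ·
antipodal pairs: 7

count = 7; pairs: (0,4), (0,5), (1,5), (2,6), (3,6), (3,7), (4,7)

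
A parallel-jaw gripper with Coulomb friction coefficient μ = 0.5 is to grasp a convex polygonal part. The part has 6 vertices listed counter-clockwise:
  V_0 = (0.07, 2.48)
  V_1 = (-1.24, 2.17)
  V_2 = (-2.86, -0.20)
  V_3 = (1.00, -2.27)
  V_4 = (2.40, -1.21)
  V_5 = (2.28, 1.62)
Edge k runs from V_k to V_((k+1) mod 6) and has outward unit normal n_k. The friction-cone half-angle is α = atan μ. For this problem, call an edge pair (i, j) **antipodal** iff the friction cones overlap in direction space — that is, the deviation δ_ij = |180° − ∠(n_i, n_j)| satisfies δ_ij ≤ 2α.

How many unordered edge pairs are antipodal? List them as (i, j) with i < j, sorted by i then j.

α = atan 0.5 = 26.57°;  2α = 53.13°
n_0 = (-0.2303, +0.9731)
n_1 = (-0.8256, +0.5643)
n_2 = (-0.4726, -0.8813)
n_3 = (+0.6036, -0.7973)
n_4 = (+0.9991, +0.0424)
n_5 = (+0.3626, +0.9319)
  (0,1): δ = 137.67°  ·
  (0,2): δ = 41.52°  ✓
  (0,3): δ = 23.82°  ✓
  (0,4): δ = 79.11°  ·
  (0,5): δ = 145.42°  ·
  (1,2): δ = 83.85°  ·
  (1,3): δ = 18.51°  ✓
  (1,4): δ = 36.78°  ✓
  (1,5): δ = 103.09°  ·
  (2,3): δ = 114.67°  ·
  (2,4): δ = 59.37°  ·
  (2,5): δ = 6.94°  ✓
  (3,4): δ = 124.70°  ·
  (3,5): δ = 58.39°  ·
  (4,5): δ = 113.69°  ·
antipodal pairs: 5

count = 5; pairs: (0,2), (0,3), (1,3), (1,4), (2,5)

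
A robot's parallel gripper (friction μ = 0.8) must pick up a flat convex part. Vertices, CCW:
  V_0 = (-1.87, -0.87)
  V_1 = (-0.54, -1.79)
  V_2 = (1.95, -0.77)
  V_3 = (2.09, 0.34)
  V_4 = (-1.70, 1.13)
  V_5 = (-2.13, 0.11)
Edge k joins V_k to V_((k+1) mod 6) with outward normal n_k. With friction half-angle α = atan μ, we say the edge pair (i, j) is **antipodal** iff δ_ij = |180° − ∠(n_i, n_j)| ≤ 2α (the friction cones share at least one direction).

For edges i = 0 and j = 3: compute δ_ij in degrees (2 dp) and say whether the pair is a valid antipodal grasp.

δ = 22.90°, valid

α = atan 0.8 = 38.66°;  2α = 77.32°
edge 0: e_0 = (+1.33, -0.92);  n_0 = (-0.5689, -0.8224)
edge 3: e_3 = (-3.79, +0.79);  n_3 = (+0.2041, +0.9790)
∠(n_0, n_3) = 157.10°
δ = |180° − 157.10°| = 22.90°
22.90° ≤ 2α = 77.32°  →  valid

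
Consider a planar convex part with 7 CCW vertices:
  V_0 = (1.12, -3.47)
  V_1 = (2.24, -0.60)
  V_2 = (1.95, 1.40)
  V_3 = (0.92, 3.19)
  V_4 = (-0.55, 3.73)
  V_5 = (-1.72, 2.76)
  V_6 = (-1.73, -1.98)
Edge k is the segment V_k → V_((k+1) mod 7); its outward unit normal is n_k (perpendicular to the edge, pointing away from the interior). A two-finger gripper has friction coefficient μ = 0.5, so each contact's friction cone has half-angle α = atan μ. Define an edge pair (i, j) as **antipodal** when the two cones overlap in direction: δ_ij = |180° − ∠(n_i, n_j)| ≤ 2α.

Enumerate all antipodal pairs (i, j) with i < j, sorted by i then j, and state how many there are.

α = atan 0.5 = 26.57°;  2α = 53.13°
n_0 = (+0.9316, -0.3635)
n_1 = (+0.9897, +0.1435)
n_2 = (+0.8667, +0.4987)
n_3 = (+0.3448, +0.9387)
n_4 = (-0.6382, +0.7698)
n_5 = (-1.0000, +0.0021)
n_6 = (-0.4633, -0.8862)
  (0,1): δ = 150.43°  ·
  (0,2): δ = 128.77°  ·
  (0,3): δ = 88.85°  ·
  (0,4): δ = 29.02°  ✓
  (0,5): δ = 21.20°  ✓
  (0,6): δ = 83.72°  ·
  (1,2): δ = 158.33°  ·
  (1,3): δ = 118.42°  ·
  (1,4): δ = 58.59°  ·
  (1,5): δ = 8.37°  ✓
  (1,6): δ = 54.15°  ·
  (2,3): δ = 140.09°  ·
  (2,4): δ = 80.26°  ·
  (2,5): δ = 30.04°  ✓
  (2,6): δ = 32.48°  ✓
  (3,4): δ = 120.17°  ·
  (3,5): δ = 69.95°  ·
  (3,6): δ = 7.43°  ✓
  (4,5): δ = 129.78°  ·
  (4,6): δ = 67.26°  ·
  (5,6): δ = 117.48°  ·
antipodal pairs: 6

count = 6; pairs: (0,4), (0,5), (1,5), (2,5), (2,6), (3,6)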